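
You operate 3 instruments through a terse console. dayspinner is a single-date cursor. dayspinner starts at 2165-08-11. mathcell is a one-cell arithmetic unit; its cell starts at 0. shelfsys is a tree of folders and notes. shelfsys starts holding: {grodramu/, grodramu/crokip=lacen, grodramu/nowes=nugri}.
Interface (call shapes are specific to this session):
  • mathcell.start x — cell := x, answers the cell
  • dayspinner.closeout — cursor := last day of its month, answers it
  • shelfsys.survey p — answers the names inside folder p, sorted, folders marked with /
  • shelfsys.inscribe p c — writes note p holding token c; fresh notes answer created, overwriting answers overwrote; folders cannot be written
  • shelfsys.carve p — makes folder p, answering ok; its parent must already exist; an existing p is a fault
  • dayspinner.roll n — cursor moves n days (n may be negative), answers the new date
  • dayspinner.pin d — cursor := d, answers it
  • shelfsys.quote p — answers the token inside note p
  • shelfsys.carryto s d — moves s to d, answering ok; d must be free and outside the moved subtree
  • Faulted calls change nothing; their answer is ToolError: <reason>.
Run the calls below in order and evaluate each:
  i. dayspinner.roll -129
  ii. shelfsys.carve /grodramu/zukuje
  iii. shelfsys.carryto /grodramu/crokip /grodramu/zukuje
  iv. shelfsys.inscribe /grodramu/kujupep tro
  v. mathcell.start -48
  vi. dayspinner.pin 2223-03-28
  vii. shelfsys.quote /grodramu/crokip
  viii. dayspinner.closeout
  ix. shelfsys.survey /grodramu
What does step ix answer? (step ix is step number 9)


Answer: [crokip, kujupep, nowes, zukuje/]

Derivation:
~$ dayspinner.roll -129
= 2165-04-04
~$ shelfsys.carve /grodramu/zukuje
= ok
~$ shelfsys.carryto /grodramu/crokip /grodramu/zukuje
= ToolError: exists
~$ shelfsys.inscribe /grodramu/kujupep tro
= created
~$ mathcell.start -48
= -48
~$ dayspinner.pin 2223-03-28
= 2223-03-28
~$ shelfsys.quote /grodramu/crokip
= lacen
~$ dayspinner.closeout
= 2223-03-31
~$ shelfsys.survey /grodramu
= [crokip, kujupep, nowes, zukuje/]


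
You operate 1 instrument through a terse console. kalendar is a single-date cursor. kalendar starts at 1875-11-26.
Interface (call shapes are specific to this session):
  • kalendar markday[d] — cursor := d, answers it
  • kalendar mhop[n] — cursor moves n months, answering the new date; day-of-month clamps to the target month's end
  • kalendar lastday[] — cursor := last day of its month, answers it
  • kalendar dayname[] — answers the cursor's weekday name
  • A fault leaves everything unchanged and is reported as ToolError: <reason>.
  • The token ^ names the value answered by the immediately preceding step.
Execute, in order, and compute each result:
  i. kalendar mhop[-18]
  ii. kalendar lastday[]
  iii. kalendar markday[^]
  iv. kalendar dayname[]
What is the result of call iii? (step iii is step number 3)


I try kalendar mhop on -18, yielding 1874-05-26.
Invoking kalendar lastday, and observe 1874-05-31.
I call kalendar markday on ^, — result: 1874-05-31.
I try kalendar dayname(), yielding Sunday.

Answer: 1874-05-31


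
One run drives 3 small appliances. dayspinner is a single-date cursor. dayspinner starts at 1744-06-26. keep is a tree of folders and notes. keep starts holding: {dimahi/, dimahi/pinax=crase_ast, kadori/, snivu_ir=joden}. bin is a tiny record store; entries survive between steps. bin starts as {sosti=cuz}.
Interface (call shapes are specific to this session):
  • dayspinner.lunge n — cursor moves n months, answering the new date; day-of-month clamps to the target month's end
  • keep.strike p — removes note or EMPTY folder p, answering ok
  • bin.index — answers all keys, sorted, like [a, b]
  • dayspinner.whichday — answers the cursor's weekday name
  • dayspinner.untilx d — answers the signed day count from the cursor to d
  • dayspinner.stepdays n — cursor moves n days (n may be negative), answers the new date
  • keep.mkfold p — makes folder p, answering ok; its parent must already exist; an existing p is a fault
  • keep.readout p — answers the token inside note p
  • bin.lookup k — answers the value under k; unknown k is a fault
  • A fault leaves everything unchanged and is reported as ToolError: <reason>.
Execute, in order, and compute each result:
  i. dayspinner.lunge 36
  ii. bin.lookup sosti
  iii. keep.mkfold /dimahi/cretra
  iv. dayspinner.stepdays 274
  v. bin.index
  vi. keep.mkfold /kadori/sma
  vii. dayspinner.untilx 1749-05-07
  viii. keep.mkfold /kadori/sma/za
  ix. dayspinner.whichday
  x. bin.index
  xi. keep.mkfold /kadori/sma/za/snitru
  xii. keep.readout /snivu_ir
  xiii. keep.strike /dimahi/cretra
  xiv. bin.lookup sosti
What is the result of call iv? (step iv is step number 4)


Calling dayspinner.lunge(n='36'), — result: 1747-06-26.
I try bin.lookup(k='sosti'), → cuz.
I try keep.mkfold(p='/dimahi/cretra'), → ok.
Next I call dayspinner.stepdays(n='274'), giving 1748-03-26.
Now I run bin.index(), yielding [sosti].
Invoking keep.mkfold(p='/kadori/sma'), giving ok.
Now I run dayspinner.untilx(d='1749-05-07'), giving 407.
I call keep.mkfold(p='/kadori/sma/za'), yielding ok.
I run dayspinner.whichday, and see Tuesday.
Using bin.index(), which returns [sosti].
I use keep.mkfold(p='/kadori/sma/za/snitru'), → ok.
Now I run keep.readout(p='/snivu_ir'), → joden.
I call keep.strike(p='/dimahi/cretra'), giving ok.
Using bin.lookup(k='sosti'), and observe cuz.

Answer: 1748-03-26


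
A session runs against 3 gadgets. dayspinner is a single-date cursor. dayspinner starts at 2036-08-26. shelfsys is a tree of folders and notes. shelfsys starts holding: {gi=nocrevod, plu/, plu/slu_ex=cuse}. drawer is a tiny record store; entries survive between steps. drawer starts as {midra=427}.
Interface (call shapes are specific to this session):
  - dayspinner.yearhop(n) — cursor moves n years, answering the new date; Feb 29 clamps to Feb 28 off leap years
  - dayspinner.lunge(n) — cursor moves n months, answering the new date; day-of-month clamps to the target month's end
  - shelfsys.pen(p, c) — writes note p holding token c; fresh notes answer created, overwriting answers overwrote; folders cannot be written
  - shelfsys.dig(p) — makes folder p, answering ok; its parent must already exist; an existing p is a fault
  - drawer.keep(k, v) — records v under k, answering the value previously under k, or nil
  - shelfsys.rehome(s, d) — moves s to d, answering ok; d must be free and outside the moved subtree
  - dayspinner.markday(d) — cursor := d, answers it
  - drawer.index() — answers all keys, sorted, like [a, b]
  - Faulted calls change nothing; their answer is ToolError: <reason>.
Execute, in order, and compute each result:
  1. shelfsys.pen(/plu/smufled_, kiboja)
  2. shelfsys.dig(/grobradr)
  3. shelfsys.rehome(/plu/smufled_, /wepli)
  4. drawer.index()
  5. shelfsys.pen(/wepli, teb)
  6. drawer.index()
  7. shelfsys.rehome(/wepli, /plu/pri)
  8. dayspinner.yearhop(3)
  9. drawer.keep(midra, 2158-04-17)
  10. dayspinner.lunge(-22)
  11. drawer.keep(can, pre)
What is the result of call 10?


;; shelfsys.pen(p='/plu/smufled_', c='kiboja') ~> created
;; shelfsys.dig(p='/grobradr') ~> ok
;; shelfsys.rehome(s='/plu/smufled_', d='/wepli') ~> ok
;; drawer.index() ~> [midra]
;; shelfsys.pen(p='/wepli', c='teb') ~> overwrote
;; drawer.index() ~> [midra]
;; shelfsys.rehome(s='/wepli', d='/plu/pri') ~> ok
;; dayspinner.yearhop(n='3') ~> 2039-08-26
;; drawer.keep(k='midra', v='2158-04-17') ~> 427
;; dayspinner.lunge(n='-22') ~> 2037-10-26
;; drawer.keep(k='can', v='pre') ~> nil

Answer: 2037-10-26


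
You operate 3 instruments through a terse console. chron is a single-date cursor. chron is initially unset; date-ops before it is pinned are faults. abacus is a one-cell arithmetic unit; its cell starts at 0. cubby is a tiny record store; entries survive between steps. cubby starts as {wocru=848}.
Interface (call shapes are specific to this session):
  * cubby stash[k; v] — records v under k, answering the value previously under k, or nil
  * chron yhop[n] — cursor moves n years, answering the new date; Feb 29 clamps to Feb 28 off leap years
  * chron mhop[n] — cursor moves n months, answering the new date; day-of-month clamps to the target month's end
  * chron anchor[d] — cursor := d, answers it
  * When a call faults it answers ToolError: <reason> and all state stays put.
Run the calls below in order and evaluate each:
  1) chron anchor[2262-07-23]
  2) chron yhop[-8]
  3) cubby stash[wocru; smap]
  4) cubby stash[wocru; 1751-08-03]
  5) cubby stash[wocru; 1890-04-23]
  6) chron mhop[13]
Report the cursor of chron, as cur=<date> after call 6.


Answer: cur=2255-08-23

Derivation:
CALL chron anchor[d: 2262-07-23]
RET  2262-07-23
CALL chron yhop[n: -8]
RET  2254-07-23
CALL cubby stash[k: wocru; v: smap]
RET  848
CALL cubby stash[k: wocru; v: 1751-08-03]
RET  smap
CALL cubby stash[k: wocru; v: 1890-04-23]
RET  1751-08-03
CALL chron mhop[n: 13]
RET  2255-08-23


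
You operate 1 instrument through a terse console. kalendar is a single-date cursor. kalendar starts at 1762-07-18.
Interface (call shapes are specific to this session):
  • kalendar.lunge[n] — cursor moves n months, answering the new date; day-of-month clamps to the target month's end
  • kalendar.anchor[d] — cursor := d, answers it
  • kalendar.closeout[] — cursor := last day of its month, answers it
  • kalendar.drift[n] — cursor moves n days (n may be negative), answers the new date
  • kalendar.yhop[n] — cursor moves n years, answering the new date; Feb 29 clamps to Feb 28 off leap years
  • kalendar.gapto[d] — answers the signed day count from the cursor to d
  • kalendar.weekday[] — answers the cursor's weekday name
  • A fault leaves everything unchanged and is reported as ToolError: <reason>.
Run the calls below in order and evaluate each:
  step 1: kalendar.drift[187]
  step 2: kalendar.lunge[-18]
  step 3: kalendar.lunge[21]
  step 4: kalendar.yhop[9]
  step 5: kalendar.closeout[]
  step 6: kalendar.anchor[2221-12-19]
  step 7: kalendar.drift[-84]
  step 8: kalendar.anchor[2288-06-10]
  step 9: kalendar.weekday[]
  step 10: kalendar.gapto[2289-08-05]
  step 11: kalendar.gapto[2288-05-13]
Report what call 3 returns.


Answer: 1763-04-21

Derivation:
==> kalendar.drift(n→187)
<== 1763-01-21
==> kalendar.lunge(n→-18)
<== 1761-07-21
==> kalendar.lunge(n→21)
<== 1763-04-21
==> kalendar.yhop(n→9)
<== 1772-04-21
==> kalendar.closeout()
<== 1772-04-30
==> kalendar.anchor(d→2221-12-19)
<== 2221-12-19
==> kalendar.drift(n→-84)
<== 2221-09-26
==> kalendar.anchor(d→2288-06-10)
<== 2288-06-10
==> kalendar.weekday()
<== Sunday
==> kalendar.gapto(d→2289-08-05)
<== 421
==> kalendar.gapto(d→2288-05-13)
<== -28


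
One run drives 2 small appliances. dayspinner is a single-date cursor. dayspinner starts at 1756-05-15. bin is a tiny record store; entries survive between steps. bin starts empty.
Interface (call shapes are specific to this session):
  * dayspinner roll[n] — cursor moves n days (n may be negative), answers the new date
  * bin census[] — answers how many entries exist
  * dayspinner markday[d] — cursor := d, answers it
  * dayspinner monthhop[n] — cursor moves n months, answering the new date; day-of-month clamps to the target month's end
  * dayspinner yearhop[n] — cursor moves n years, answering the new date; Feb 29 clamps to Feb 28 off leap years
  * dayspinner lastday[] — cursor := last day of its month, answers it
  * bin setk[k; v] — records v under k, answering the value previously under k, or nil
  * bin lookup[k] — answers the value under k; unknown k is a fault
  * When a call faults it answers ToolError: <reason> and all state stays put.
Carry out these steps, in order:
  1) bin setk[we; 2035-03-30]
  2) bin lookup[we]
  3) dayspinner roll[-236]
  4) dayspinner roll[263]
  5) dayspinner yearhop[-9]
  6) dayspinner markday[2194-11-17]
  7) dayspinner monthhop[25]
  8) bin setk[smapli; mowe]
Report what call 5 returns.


-> bin setk(k=we, v=2035-03-30)
<- nil
-> bin lookup(k=we)
<- 2035-03-30
-> dayspinner roll(n=-236)
<- 1755-09-22
-> dayspinner roll(n=263)
<- 1756-06-11
-> dayspinner yearhop(n=-9)
<- 1747-06-11
-> dayspinner markday(d=2194-11-17)
<- 2194-11-17
-> dayspinner monthhop(n=25)
<- 2196-12-17
-> bin setk(k=smapli, v=mowe)
<- nil

Answer: 1747-06-11


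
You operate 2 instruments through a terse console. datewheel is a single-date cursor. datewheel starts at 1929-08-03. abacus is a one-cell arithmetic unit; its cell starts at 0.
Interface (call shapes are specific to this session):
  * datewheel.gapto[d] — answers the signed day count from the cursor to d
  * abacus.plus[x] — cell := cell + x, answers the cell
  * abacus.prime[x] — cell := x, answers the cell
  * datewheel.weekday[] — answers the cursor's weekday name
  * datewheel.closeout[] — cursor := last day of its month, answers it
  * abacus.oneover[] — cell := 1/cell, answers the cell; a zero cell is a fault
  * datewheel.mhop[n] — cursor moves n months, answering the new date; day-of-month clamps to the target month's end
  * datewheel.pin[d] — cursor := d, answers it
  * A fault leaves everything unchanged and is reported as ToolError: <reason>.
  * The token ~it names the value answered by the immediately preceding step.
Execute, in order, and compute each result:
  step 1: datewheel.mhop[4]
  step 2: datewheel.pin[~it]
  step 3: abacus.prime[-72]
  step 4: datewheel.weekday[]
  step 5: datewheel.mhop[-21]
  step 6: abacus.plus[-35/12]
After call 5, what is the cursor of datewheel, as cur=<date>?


Answer: cur=1928-03-03

Derivation:
Act: datewheel.mhop[4]
Obs: 1929-12-03
Act: datewheel.pin[~it]
Obs: 1929-12-03
Act: abacus.prime[-72]
Obs: -72
Act: datewheel.weekday[]
Obs: Tuesday
Act: datewheel.mhop[-21]
Obs: 1928-03-03
Act: abacus.plus[-35/12]
Obs: -899/12


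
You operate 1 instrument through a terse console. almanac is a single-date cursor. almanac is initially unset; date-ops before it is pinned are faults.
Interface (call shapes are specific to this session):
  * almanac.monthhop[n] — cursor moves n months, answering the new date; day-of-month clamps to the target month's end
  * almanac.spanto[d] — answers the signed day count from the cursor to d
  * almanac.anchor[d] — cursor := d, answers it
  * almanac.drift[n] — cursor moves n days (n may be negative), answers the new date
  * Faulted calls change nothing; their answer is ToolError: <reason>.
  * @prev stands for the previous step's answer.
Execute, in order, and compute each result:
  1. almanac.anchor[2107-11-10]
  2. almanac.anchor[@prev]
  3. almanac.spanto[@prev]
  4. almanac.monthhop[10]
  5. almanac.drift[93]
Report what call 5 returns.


Using almanac.anchor passing d=2107-11-10, which returns 2107-11-10.
I invoke almanac.anchor passing d=@prev, and get 2107-11-10.
Using almanac.spanto passing d=@prev, which returns 0.
I run almanac.monthhop passing n=10, and observe 2108-09-10.
Calling almanac.drift passing n=93, and observe 2108-12-12.

Answer: 2108-12-12


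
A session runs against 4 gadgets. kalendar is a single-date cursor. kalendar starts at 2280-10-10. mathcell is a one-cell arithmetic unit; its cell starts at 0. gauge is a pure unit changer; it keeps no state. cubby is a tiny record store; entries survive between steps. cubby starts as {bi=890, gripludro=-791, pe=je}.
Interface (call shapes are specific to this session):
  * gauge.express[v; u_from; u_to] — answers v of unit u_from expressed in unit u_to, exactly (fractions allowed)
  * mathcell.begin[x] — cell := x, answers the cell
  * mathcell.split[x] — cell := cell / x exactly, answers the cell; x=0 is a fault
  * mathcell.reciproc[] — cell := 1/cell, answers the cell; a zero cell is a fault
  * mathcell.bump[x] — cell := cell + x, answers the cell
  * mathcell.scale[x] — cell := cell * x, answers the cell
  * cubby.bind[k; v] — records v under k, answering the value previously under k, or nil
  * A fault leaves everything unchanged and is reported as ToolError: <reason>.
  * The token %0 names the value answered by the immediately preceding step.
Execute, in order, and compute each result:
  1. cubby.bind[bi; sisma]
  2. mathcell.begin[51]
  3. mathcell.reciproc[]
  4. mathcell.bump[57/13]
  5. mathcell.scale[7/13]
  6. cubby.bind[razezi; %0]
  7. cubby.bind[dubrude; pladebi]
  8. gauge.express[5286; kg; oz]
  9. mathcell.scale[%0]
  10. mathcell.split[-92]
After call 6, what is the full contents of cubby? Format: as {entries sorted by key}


Answer: {bi=sisma, gripludro=-791, pe=je, razezi=20440/8619}

Derivation:
$ cubby.bind bi sisma
= 890
$ mathcell.begin 51
= 51
$ mathcell.reciproc
= 1/51
$ mathcell.bump 57/13
= 2920/663
$ mathcell.scale 7/13
= 20440/8619
$ cubby.bind razezi %0
= nil
$ cubby.bind dubrude pladebi
= nil
$ gauge.express 5286 kg oz
= 8457600000000/45359237
$ mathcell.scale %0
= 8232064000000000/18616726843
$ mathcell.split -92
= -2058016000000000/428184717389


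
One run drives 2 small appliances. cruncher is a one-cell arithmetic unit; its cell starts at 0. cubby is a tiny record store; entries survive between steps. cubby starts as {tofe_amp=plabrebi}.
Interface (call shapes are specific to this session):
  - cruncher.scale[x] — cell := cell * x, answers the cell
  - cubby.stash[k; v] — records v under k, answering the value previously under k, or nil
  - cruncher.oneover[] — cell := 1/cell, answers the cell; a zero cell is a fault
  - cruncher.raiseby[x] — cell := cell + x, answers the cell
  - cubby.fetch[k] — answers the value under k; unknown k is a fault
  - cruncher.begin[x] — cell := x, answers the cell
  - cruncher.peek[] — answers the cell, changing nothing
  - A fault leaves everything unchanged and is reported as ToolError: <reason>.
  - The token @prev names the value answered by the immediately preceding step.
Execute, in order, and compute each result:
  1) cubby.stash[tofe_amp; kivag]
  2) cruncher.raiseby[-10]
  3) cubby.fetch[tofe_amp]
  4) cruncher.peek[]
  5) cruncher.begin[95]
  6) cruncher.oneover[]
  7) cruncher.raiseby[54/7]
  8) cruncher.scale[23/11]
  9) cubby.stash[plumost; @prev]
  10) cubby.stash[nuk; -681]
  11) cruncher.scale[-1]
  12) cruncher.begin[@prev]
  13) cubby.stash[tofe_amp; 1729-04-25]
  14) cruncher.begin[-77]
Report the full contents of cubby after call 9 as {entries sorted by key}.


Answer: {plumost=10741/665, tofe_amp=kivag}

Derivation:
-- 1. cubby.stash(k: tofe_amp, v: kivag) -> plabrebi
-- 2. cruncher.raiseby(x: -10) -> -10
-- 3. cubby.fetch(k: tofe_amp) -> kivag
-- 4. cruncher.peek() -> -10
-- 5. cruncher.begin(x: 95) -> 95
-- 6. cruncher.oneover() -> 1/95
-- 7. cruncher.raiseby(x: 54/7) -> 5137/665
-- 8. cruncher.scale(x: 23/11) -> 10741/665
-- 9. cubby.stash(k: plumost, v: @prev) -> nil
-- 10. cubby.stash(k: nuk, v: -681) -> nil
-- 11. cruncher.scale(x: -1) -> -10741/665
-- 12. cruncher.begin(x: @prev) -> -10741/665
-- 13. cubby.stash(k: tofe_amp, v: 1729-04-25) -> kivag
-- 14. cruncher.begin(x: -77) -> -77


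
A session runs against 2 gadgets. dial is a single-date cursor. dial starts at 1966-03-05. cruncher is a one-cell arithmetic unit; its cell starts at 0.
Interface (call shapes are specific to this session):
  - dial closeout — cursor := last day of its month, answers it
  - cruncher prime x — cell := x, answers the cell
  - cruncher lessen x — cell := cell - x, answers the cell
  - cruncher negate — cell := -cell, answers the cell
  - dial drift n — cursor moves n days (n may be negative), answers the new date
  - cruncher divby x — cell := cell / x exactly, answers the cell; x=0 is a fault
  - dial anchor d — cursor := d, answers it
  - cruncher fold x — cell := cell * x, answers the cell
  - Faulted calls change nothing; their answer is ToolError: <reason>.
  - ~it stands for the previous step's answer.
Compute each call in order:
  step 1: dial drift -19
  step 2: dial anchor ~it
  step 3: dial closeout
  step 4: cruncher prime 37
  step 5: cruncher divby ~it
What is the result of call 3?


$ dial drift n: -19
:: 1966-02-14
$ dial anchor d: ~it
:: 1966-02-14
$ dial closeout
:: 1966-02-28
$ cruncher prime x: 37
:: 37
$ cruncher divby x: ~it
:: 1

Answer: 1966-02-28


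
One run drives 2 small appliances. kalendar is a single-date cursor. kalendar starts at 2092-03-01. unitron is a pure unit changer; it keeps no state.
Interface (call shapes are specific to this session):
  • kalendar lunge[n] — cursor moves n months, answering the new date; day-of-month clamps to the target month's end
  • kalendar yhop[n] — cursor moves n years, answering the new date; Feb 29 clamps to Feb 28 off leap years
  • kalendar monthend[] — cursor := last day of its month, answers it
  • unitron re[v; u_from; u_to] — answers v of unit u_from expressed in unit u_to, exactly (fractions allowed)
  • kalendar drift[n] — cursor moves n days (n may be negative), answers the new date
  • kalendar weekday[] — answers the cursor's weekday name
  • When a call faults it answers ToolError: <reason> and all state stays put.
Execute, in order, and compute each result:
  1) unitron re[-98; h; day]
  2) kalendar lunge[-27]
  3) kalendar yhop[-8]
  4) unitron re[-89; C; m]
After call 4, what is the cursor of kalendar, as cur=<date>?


> unitron re v: -98 u_from: h u_to: day
= -49/12
> kalendar lunge n: -27
= 2089-12-01
> kalendar yhop n: -8
= 2081-12-01
> unitron re v: -89 u_from: C u_to: m
= ToolError: incompatible units

Answer: cur=2081-12-01


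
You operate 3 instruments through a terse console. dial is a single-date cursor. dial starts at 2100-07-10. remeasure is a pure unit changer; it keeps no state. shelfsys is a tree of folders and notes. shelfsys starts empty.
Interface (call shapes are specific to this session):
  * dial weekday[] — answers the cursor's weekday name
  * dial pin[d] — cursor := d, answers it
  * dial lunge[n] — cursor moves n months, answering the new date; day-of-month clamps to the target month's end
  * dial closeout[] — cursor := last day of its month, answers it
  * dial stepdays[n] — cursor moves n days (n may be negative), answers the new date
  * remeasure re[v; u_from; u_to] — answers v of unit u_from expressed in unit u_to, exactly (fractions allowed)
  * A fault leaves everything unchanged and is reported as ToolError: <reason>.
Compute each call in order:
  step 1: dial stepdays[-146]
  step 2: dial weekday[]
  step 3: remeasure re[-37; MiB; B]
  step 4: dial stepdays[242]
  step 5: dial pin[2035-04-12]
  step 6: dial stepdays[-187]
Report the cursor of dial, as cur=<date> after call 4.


~$ dial stepdays -146
  2100-02-14
~$ dial weekday
  Sunday
~$ remeasure re -37 MiB B
  -38797312
~$ dial stepdays 242
  2100-10-14
~$ dial pin 2035-04-12
  2035-04-12
~$ dial stepdays -187
  2034-10-07

Answer: cur=2100-10-14


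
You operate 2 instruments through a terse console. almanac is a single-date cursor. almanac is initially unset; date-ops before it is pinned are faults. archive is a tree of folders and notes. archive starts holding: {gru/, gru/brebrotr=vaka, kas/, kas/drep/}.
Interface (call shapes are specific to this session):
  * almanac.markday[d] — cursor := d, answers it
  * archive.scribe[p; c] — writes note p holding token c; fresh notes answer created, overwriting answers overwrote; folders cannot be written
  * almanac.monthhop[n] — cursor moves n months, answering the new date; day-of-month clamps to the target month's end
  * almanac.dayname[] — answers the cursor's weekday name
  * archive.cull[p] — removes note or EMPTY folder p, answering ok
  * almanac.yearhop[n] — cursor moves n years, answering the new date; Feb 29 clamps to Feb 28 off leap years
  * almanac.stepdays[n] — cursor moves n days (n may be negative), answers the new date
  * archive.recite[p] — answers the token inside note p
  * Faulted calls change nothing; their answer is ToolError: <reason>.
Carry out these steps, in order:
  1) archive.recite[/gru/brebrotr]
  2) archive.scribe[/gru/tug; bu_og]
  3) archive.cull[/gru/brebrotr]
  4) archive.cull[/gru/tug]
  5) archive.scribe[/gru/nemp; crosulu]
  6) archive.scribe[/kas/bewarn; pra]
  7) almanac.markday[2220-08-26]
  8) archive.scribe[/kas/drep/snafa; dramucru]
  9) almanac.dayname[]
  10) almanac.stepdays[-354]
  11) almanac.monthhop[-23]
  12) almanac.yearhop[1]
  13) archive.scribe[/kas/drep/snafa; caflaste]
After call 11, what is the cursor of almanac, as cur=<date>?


! archive.recite(p: /gru/brebrotr) -> vaka
! archive.scribe(p: /gru/tug, c: bu_og) -> created
! archive.cull(p: /gru/brebrotr) -> ok
! archive.cull(p: /gru/tug) -> ok
! archive.scribe(p: /gru/nemp, c: crosulu) -> created
! archive.scribe(p: /kas/bewarn, c: pra) -> created
! almanac.markday(d: 2220-08-26) -> 2220-08-26
! archive.scribe(p: /kas/drep/snafa, c: dramucru) -> created
! almanac.dayname() -> Saturday
! almanac.stepdays(n: -354) -> 2219-09-07
! almanac.monthhop(n: -23) -> 2217-10-07
! almanac.yearhop(n: 1) -> 2218-10-07
! archive.scribe(p: /kas/drep/snafa, c: caflaste) -> overwrote

Answer: cur=2217-10-07


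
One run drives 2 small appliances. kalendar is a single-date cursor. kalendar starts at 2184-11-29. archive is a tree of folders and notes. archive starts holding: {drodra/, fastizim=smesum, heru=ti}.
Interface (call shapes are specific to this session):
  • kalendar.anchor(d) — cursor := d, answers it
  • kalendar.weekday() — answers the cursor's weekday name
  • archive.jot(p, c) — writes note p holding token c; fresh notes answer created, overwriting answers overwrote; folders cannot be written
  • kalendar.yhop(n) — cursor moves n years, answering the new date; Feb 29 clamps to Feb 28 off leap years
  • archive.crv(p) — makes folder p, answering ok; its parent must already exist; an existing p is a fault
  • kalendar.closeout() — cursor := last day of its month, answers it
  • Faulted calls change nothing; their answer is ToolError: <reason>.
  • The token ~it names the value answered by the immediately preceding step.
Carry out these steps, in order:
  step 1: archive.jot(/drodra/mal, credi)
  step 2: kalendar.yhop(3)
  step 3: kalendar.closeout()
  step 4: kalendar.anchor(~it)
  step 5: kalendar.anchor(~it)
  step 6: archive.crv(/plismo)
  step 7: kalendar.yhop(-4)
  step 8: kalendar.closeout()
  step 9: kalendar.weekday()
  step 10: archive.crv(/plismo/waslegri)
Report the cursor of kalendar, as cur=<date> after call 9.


Answer: cur=2183-11-30

Derivation:
# jot(p→/drodra/mal, c→credi) => created
# yhop(n→3) => 2187-11-29
# closeout() => 2187-11-30
# anchor(d→~it) => 2187-11-30
# anchor(d→~it) => 2187-11-30
# crv(p→/plismo) => ok
# yhop(n→-4) => 2183-11-30
# closeout() => 2183-11-30
# weekday() => Sunday
# crv(p→/plismo/waslegri) => ok


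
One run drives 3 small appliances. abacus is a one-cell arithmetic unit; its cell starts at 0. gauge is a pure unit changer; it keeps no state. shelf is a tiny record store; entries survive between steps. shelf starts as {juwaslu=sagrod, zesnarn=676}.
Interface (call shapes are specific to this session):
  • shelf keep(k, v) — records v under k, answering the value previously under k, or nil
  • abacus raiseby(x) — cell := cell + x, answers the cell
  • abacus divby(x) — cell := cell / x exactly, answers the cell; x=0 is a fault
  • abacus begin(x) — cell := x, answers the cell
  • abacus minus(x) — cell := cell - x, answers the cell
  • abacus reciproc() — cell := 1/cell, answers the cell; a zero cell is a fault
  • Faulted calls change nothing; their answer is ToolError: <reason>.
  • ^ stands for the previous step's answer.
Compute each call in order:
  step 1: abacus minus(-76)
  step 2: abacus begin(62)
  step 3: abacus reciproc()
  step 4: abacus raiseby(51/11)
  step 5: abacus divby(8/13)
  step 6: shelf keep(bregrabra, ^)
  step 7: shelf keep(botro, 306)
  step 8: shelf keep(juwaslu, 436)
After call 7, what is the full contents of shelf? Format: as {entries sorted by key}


>>> abacus minus -76
  76
>>> abacus begin 62
  62
>>> abacus reciproc
  1/62
>>> abacus raiseby 51/11
  3173/682
>>> abacus divby 8/13
  41249/5456
>>> shelf keep bregrabra ^
  nil
>>> shelf keep botro 306
  nil
>>> shelf keep juwaslu 436
  sagrod

Answer: {botro=306, bregrabra=41249/5456, juwaslu=sagrod, zesnarn=676}


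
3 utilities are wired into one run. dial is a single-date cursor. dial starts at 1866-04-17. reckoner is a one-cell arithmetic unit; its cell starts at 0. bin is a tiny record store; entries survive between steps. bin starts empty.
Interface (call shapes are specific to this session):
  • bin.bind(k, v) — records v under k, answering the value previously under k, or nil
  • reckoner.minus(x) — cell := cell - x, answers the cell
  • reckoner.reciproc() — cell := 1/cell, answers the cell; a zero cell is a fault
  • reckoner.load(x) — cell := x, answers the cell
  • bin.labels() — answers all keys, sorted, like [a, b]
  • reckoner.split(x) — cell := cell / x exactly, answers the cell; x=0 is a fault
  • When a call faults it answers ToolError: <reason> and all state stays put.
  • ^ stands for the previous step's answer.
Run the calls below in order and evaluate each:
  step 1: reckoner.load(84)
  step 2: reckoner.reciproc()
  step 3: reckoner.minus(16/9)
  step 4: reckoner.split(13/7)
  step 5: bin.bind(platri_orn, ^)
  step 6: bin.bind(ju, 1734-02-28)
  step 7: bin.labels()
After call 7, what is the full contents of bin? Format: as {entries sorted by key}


·→ reckoner.load(x=84)
·← 84
·→ reckoner.reciproc()
·← 1/84
·→ reckoner.minus(x=16/9)
·← -445/252
·→ reckoner.split(x=13/7)
·← -445/468
·→ bin.bind(k=platri_orn, v=^)
·← nil
·→ bin.bind(k=ju, v=1734-02-28)
·← nil
·→ bin.labels()
·← [ju, platri_orn]

Answer: {ju=1734-02-28, platri_orn=-445/468}


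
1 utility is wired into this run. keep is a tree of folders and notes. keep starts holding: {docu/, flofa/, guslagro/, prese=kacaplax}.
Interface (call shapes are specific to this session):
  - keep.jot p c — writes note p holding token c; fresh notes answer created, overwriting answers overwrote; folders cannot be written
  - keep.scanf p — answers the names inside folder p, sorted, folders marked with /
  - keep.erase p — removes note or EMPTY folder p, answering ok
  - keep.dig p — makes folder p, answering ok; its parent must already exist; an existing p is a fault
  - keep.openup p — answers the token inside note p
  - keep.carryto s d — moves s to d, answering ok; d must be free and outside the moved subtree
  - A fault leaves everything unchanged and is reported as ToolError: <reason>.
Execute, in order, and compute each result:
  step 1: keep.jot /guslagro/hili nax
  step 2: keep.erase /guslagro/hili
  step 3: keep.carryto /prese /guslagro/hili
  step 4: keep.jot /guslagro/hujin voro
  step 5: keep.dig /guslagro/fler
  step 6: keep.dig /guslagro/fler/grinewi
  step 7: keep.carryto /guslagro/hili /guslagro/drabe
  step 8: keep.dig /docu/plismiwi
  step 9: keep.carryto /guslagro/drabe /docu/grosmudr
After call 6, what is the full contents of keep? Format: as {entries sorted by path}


Answer: {docu/, flofa/, guslagro/, guslagro/fler/, guslagro/fler/grinewi/, guslagro/hili=kacaplax, guslagro/hujin=voro}

Derivation:
>> jot(p: /guslagro/hili, c: nax)
<< created
>> erase(p: /guslagro/hili)
<< ok
>> carryto(s: /prese, d: /guslagro/hili)
<< ok
>> jot(p: /guslagro/hujin, c: voro)
<< created
>> dig(p: /guslagro/fler)
<< ok
>> dig(p: /guslagro/fler/grinewi)
<< ok
>> carryto(s: /guslagro/hili, d: /guslagro/drabe)
<< ok
>> dig(p: /docu/plismiwi)
<< ok
>> carryto(s: /guslagro/drabe, d: /docu/grosmudr)
<< ok


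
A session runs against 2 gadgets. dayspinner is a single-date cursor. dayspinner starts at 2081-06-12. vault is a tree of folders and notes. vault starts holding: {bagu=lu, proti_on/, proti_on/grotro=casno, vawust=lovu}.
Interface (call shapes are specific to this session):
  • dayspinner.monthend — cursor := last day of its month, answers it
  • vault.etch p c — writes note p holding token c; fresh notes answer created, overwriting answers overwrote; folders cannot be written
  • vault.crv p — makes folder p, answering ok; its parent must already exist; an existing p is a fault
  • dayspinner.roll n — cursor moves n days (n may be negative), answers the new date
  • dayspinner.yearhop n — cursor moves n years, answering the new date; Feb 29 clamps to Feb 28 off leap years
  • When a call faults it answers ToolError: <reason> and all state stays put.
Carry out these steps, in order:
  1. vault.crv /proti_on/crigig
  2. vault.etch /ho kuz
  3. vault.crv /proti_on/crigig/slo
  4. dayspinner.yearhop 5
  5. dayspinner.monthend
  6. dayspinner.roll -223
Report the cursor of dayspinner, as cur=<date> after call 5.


Answer: cur=2086-06-30

Derivation:
Now I run vault.crv on p=/proti_on/crigig, and see ok.
Now I run vault.etch on p=/ho, c=kuz, and see created.
I call vault.crv on p=/proti_on/crigig/slo: ok.
Calling dayspinner.yearhop on n=5, and get 2086-06-12.
I try dayspinner.monthend(), and get 2086-06-30.
I run dayspinner.roll on n=-223, giving 2085-11-19.


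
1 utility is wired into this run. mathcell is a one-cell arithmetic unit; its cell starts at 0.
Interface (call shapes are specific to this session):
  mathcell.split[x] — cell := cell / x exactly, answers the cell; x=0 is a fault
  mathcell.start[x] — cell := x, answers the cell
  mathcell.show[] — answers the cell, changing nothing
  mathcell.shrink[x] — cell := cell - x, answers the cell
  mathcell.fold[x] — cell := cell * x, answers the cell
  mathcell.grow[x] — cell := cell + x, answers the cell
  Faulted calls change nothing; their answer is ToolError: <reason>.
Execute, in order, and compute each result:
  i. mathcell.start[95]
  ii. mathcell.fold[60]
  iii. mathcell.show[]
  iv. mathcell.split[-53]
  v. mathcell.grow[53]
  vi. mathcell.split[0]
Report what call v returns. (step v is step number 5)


>> mathcell.start(95)
<< 95
>> mathcell.fold(60)
<< 5700
>> mathcell.show()
<< 5700
>> mathcell.split(-53)
<< -5700/53
>> mathcell.grow(53)
<< -2891/53
>> mathcell.split(0)
<< ToolError: division by zero

Answer: -2891/53


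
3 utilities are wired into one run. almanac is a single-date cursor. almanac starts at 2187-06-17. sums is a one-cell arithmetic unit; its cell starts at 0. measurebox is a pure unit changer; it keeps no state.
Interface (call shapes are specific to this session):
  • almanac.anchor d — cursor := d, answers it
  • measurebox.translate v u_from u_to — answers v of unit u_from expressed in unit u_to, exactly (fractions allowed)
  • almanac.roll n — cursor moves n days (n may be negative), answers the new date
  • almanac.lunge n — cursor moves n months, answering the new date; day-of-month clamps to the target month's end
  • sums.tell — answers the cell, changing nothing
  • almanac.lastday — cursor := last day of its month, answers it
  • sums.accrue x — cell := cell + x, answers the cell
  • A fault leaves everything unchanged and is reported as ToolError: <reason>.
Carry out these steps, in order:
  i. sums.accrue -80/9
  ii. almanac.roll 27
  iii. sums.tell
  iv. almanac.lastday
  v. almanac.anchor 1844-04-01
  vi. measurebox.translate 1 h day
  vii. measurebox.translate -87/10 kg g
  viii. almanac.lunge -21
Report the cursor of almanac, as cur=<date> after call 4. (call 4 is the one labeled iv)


Answer: cur=2187-07-31

Derivation:
// 1. sums.accrue(x='-80/9') -> -80/9
// 2. almanac.roll(n='27') -> 2187-07-14
// 3. sums.tell() -> -80/9
// 4. almanac.lastday() -> 2187-07-31
// 5. almanac.anchor(d='1844-04-01') -> 1844-04-01
// 6. measurebox.translate(v='1', u_from='h', u_to='day') -> 1/24
// 7. measurebox.translate(v='-87/10', u_from='kg', u_to='g') -> -8700
// 8. almanac.lunge(n='-21') -> 1842-07-01


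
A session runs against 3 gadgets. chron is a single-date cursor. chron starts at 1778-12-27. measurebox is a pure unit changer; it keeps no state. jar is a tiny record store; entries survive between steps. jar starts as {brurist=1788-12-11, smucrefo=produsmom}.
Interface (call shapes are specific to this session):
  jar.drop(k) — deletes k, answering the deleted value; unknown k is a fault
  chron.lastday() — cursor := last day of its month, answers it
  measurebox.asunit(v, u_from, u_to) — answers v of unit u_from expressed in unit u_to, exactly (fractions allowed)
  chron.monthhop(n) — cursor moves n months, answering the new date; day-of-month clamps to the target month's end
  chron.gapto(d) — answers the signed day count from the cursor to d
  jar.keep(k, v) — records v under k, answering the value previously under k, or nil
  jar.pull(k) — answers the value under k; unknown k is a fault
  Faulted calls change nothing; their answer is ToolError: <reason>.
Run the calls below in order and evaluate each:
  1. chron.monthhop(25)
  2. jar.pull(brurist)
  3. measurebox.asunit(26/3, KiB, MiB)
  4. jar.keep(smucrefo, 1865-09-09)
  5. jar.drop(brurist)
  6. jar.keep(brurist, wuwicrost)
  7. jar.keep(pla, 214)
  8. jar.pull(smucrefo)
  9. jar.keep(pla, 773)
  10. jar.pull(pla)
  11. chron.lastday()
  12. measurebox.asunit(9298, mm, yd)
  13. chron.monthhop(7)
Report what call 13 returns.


CALL chron.monthhop[n=25]
RET  1781-01-27
CALL jar.pull[k=brurist]
RET  1788-12-11
CALL measurebox.asunit[v=26/3; u_from=KiB; u_to=MiB]
RET  13/1536
CALL jar.keep[k=smucrefo; v=1865-09-09]
RET  produsmom
CALL jar.drop[k=brurist]
RET  1788-12-11
CALL jar.keep[k=brurist; v=wuwicrost]
RET  nil
CALL jar.keep[k=pla; v=214]
RET  nil
CALL jar.pull[k=smucrefo]
RET  1865-09-09
CALL jar.keep[k=pla; v=773]
RET  214
CALL jar.pull[k=pla]
RET  773
CALL chron.lastday[]
RET  1781-01-31
CALL measurebox.asunit[v=9298; u_from=mm; u_to=yd]
RET  23245/2286
CALL chron.monthhop[n=7]
RET  1781-08-31

Answer: 1781-08-31


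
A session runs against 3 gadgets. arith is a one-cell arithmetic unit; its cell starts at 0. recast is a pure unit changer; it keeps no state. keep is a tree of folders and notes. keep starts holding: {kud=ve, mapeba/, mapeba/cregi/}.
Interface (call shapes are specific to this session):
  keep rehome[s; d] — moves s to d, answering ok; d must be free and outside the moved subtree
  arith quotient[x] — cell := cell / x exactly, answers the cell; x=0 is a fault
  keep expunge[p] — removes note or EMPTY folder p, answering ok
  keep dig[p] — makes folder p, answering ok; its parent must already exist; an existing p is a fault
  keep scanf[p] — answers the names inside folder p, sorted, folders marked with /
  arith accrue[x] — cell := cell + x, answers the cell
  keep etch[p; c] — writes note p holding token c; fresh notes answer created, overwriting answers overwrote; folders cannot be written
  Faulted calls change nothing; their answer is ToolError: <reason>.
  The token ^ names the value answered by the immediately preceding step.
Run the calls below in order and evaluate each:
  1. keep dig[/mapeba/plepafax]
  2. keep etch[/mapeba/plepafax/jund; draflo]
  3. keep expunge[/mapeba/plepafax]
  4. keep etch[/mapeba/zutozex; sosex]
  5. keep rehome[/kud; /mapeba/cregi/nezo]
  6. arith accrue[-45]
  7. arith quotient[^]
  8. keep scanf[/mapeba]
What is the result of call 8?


-- keep dig(p='/mapeba/plepafax') == ok
-- keep etch(p='/mapeba/plepafax/jund', c='draflo') == created
-- keep expunge(p='/mapeba/plepafax') == ToolError: not empty
-- keep etch(p='/mapeba/zutozex', c='sosex') == created
-- keep rehome(s='/kud', d='/mapeba/cregi/nezo') == ok
-- arith accrue(x='-45') == -45
-- arith quotient(x='^') == 1
-- keep scanf(p='/mapeba') == [cregi/, plepafax/, zutozex]

Answer: [cregi/, plepafax/, zutozex]


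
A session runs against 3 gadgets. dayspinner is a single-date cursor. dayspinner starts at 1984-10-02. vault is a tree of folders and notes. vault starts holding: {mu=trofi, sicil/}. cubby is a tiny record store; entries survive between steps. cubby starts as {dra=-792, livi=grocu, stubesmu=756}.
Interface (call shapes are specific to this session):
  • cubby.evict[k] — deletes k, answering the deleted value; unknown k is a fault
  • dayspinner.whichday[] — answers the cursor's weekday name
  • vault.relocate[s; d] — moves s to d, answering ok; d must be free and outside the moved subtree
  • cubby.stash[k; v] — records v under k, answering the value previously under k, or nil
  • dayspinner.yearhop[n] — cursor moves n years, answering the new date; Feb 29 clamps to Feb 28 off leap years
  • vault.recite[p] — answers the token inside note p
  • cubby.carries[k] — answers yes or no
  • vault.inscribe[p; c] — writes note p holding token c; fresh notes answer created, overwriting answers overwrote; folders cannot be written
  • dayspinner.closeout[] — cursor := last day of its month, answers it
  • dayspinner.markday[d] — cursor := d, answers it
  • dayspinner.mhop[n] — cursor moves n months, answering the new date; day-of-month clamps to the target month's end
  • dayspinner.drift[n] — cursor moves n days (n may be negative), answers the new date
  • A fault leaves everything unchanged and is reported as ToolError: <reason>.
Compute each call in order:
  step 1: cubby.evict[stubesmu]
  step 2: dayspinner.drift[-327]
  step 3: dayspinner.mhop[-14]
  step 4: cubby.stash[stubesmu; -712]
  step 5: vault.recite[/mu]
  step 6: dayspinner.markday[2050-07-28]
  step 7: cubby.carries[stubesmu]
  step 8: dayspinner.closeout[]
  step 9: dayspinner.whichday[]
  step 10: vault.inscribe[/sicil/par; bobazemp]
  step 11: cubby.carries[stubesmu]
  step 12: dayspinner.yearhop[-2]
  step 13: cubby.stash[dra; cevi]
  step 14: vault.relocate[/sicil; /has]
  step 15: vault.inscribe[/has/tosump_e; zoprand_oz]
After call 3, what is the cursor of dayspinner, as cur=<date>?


Then cubby.evict passing k: stubesmu, giving 756.
I use dayspinner.drift passing n: -327, — result: 1983-11-10.
I run dayspinner.mhop passing n: -14: 1982-09-10.
I call cubby.stash passing k: stubesmu, v: -712, yielding nil.
Using vault.recite passing p: /mu: trofi.
Using dayspinner.markday passing d: 2050-07-28: 2050-07-28.
Calling cubby.carries passing k: stubesmu, and get yes.
I use dayspinner.closeout, and get 2050-07-31.
Calling dayspinner.whichday(), and get Sunday.
I call vault.inscribe passing p: /sicil/par, c: bobazemp, giving created.
I invoke cubby.carries passing k: stubesmu, and see yes.
Then dayspinner.yearhop passing n: -2, and get 2048-07-31.
Invoking cubby.stash passing k: dra, v: cevi, and observe -792.
I run vault.relocate passing s: /sicil, d: /has, yielding ok.
Calling vault.inscribe passing p: /has/tosump_e, c: zoprand_oz, and observe created.

Answer: cur=1982-09-10
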